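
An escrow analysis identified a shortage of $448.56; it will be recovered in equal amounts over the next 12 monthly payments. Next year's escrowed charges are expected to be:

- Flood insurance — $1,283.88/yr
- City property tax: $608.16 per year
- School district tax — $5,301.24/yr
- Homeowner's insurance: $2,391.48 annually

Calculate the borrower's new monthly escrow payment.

$836.11

Flood insurance — $1,283.88/yr
City property tax — $608.16/yr
School district tax — $5,301.24/yr
Homeowner's insurance — $2,391.48/yr
Total per year = $9,584.76
Monthly escrow = $9,584.76 ÷ 12 = $798.73
Monthly shortage recovery: $448.56 / 12 = $37.38
New monthly escrow = $798.73 + $37.38 = $836.11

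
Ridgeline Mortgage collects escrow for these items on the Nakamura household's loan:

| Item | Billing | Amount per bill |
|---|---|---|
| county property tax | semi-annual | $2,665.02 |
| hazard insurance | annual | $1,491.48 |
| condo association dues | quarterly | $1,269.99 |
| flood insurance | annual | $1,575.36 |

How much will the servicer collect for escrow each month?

$1,123.07

County property tax — $2,665.02 × 2 = $5,330.04
Hazard insurance — $1,491.48
Condo association dues — $1,269.99 × 4 = $5,079.96
Flood insurance — $1,575.36
Annual escrow total = $5,330.04 + $1,491.48 + $5,079.96 + $1,575.36 = $13,476.84
Per month = $13,476.84 / 12 = $1,123.07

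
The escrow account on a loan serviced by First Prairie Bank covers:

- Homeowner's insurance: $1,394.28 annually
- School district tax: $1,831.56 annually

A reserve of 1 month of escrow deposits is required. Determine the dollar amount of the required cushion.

Homeowner's insurance: $1,394.28/yr
School district tax: $1,831.56/yr
Total per year = $1,394.28 + $1,831.56 = $3,225.84
Base monthly escrow = $3,225.84 / 12 = $268.82
Required cushion = 1 × $268.82 = $268.82

$268.82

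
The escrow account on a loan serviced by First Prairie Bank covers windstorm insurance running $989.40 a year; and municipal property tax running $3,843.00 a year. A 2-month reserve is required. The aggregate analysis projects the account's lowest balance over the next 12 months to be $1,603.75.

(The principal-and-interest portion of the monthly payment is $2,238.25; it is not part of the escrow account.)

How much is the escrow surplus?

Windstorm insurance — $989.40/yr
Municipal property tax — $3,843.00/yr
Yearly total = $989.40 + $3,843.00 = $4,832.40
Monthly = $4,832.40 ÷ 12 = $402.70
Cushion = 2 × $402.70 = $805.40
Excess over cushion: $1,603.75 − $805.40 = $798.35

$798.35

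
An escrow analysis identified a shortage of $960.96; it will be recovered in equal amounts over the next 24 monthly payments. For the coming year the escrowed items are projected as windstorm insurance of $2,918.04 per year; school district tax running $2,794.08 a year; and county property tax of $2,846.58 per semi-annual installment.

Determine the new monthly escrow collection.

$990.48

Windstorm insurance = $2,918.04/yr
School district tax = $2,794.08/yr
County property tax = $2,846.58 × 2 = $5,693.16/yr
Combined annual = $2,918.04 + $2,794.08 + $5,693.16 = $11,405.28
Monthly = $11,405.28 / 12 = $950.44
Shortage spread = $960.96 ÷ 24 = $40.04/mo
Adjusted monthly = $950.44 + $40.04 = $990.48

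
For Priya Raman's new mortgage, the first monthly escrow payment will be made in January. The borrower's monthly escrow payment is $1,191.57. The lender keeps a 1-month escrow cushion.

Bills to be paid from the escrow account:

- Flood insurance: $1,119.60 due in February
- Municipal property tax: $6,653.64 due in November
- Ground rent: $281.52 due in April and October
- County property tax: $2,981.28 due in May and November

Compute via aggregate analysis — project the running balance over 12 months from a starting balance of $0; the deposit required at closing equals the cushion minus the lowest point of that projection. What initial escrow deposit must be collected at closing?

$2,383.14

Cushion = 1 × $1,191.57 = $1,191.57
Trial balance (start $0, +$1,191.57 each month, − disbursements):
  Jan: +$1,191.57 → $1,191.57
  Feb: +$1,191.57 − $1,119.60 → $1,263.54
  Mar: +$1,191.57 → $2,455.11
  Apr: +$1,191.57 − $281.52 → $3,365.16
  May: +$1,191.57 − $2,981.28 → $1,575.45
  Jun: +$1,191.57 → $2,767.02
  Jul: +$1,191.57 → $3,958.59
  Aug: +$1,191.57 → $5,150.16
  Sep: +$1,191.57 → $6,341.73
  Oct: +$1,191.57 − $281.52 → $7,251.78
  Nov: +$1,191.57 − $9,634.92 → -$1,191.57
  Dec: +$1,191.57 → $0.00
Lowest trial balance = -$1,191.57 (Nov)
Initial deposit = cushion − low point = $1,191.57 − (-$1,191.57) = $2,383.14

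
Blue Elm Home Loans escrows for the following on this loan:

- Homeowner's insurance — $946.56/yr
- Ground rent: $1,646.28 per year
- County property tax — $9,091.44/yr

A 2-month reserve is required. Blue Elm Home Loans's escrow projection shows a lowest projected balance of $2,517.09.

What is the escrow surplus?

Homeowner's insurance: $946.56
Ground rent: $1,646.28
County property tax: $9,091.44
Total per year = $11,684.28
Monthly escrow = $11,684.28 ÷ 12 = $973.69
Required reserve = 2 × $973.69 = $1,947.38
Surplus = $2,517.09 − $1,947.38 = $569.71

$569.71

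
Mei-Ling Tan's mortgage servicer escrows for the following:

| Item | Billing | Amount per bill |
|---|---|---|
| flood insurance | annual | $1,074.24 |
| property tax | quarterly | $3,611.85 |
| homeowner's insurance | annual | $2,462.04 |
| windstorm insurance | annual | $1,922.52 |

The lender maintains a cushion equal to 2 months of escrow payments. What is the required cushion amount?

$3,317.70

Flood insurance — $1,074.24
Property tax — $3,611.85 × 4 = $14,447.40
Homeowner's insurance — $2,462.04
Windstorm insurance — $1,922.52
Total per year = $19,906.20
Per month = $19,906.20 / 12 = $1,658.85
Cushion = 2 × $1,658.85 = $3,317.70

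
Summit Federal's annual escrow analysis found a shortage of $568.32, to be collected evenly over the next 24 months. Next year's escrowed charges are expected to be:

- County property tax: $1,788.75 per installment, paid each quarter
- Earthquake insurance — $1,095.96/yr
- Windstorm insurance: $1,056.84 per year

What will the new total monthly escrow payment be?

County property tax: $1,788.75 × 4 = $7,155.00 per year
Earthquake insurance: $1,095.96 per year
Windstorm insurance: $1,056.84 per year
Total per year = $7,155.00 + $1,095.96 + $1,056.84 = $9,307.80
Monthly escrow = $9,307.80 / 12 = $775.65
Shortage spread = $568.32 / 24 = $23.68/mo
New monthly escrow = $775.65 + $23.68 = $799.33

$799.33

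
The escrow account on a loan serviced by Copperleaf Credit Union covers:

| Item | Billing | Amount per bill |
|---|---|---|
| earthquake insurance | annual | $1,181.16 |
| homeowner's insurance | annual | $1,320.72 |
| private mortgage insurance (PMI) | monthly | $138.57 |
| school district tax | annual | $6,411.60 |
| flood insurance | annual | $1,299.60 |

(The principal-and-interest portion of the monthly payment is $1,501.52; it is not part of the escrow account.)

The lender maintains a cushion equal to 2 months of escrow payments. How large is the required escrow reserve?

Earthquake insurance = $1,181.16
Homeowner's insurance = $1,320.72
Private mortgage insurance (PMI) = $138.57 × 12 = $1,662.84
School district tax = $6,411.60
Flood insurance = $1,299.60
Yearly total = $1,181.16 + $1,320.72 + $1,662.84 + $6,411.60 + $1,299.60 = $11,875.92
Monthly escrow = $11,875.92 / 12 = $989.66
Cushion = 2 × $989.66 = $1,979.32

$1,979.32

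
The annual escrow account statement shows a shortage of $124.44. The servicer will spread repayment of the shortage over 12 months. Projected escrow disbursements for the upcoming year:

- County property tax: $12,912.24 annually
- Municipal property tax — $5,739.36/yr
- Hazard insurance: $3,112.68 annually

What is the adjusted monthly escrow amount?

County property tax = $12,912.24/yr
Municipal property tax = $5,739.36/yr
Hazard insurance = $3,112.68/yr
Total annual escrow = $21,764.28
Base monthly escrow = $21,764.28 / 12 = $1,813.69
Shortage per month = $124.44 / 12 = $10.37
New monthly escrow = $1,813.69 + $10.37 = $1,824.06

$1,824.06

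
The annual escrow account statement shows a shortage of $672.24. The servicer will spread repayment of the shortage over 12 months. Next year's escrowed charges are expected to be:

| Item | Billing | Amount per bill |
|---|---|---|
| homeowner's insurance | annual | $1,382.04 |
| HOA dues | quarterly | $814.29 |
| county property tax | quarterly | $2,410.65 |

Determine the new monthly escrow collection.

$1,246.17

Homeowner's insurance: $1,382.04 per year
HOA dues: $814.29 × 4 = $3,257.16 per year
County property tax: $2,410.65 × 4 = $9,642.60 per year
Yearly total = $14,281.80
Monthly = $14,281.80 ÷ 12 = $1,190.15
Shortage per month = $672.24 / 12 = $56.02
New monthly escrow = $1,190.15 + $56.02 = $1,246.17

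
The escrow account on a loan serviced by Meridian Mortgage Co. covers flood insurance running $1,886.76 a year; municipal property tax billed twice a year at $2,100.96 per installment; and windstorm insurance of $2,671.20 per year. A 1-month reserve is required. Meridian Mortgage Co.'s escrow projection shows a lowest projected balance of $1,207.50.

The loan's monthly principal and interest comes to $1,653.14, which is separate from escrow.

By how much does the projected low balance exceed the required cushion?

$477.51

Flood insurance: $1,886.76/yr
Municipal property tax: $2,100.96 × 2 = $4,201.92/yr
Windstorm insurance: $2,671.20/yr
Total annual escrow = $8,759.88
Base monthly escrow = $8,759.88 / 12 = $729.99
Cushion = 1 × $729.99 = $729.99
Excess over cushion: $1,207.50 − $729.99 = $477.51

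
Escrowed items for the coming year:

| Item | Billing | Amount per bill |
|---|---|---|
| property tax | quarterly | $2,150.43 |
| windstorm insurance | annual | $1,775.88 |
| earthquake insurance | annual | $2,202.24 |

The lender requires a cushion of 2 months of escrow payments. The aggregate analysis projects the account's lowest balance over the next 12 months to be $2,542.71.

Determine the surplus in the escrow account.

$446.07

Property tax = $2,150.43 × 4 = $8,601.72 per year
Windstorm insurance = $1,775.88 per year
Earthquake insurance = $2,202.24 per year
Total annual escrow = $12,579.84
Per month = $12,579.84 ÷ 12 = $1,048.32
Cushion = 2 × $1,048.32 = $2,096.64
Excess over cushion: $2,542.71 − $2,096.64 = $446.07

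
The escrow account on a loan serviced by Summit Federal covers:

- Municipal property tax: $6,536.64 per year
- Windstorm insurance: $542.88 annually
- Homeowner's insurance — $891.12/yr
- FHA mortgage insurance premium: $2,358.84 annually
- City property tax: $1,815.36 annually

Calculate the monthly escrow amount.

Municipal property tax: $6,536.64 per year
Windstorm insurance: $542.88 per year
Homeowner's insurance: $891.12 per year
FHA mortgage insurance premium: $2,358.84 per year
City property tax: $1,815.36 per year
Annual escrow total = $12,144.84
Base monthly escrow = $12,144.84 / 12 = $1,012.07

$1,012.07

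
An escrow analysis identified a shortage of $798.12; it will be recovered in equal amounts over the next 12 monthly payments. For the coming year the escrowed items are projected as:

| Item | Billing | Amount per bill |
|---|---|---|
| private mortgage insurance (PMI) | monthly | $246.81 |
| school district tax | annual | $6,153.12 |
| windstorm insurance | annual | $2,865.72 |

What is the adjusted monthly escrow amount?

$1,064.89

Private mortgage insurance (PMI): $246.81 × 12 = $2,961.72/yr
School district tax: $6,153.12/yr
Windstorm insurance: $2,865.72/yr
Combined annual = $2,961.72 + $6,153.12 + $2,865.72 = $11,980.56
Monthly = $11,980.56 ÷ 12 = $998.38
Monthly shortage recovery: $798.12 ÷ 12 = $66.51
Adjusted monthly = $998.38 + $66.51 = $1,064.89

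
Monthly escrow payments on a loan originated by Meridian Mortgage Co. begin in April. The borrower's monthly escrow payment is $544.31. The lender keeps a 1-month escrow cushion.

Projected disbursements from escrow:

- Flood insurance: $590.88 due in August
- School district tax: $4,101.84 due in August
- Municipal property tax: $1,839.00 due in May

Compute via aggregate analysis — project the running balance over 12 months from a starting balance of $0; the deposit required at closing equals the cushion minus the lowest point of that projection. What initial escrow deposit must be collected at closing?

$4,354.48

Cushion = 1 × $544.31 = $544.31
Trial balance (start $0, +$544.31 each month, − disbursements):
  Apr: +$544.31 → $544.31
  May: +$544.31 − $1,839.00 → -$750.38
  Jun: +$544.31 → -$206.07
  Jul: +$544.31 → $338.24
  Aug: +$544.31 − $4,692.72 → -$3,810.17
  Sep: +$544.31 → -$3,265.86
  Oct: +$544.31 → -$2,721.55
  Nov: +$544.31 → -$2,177.24
  Dec: +$544.31 → -$1,632.93
  Jan: +$544.31 → -$1,088.62
  Feb: +$544.31 → -$544.31
  Mar: +$544.31 → $0.00
Lowest trial balance = -$3,810.17 (Aug)
Initial deposit = cushion − low point = $544.31 − (-$3,810.17) = $4,354.48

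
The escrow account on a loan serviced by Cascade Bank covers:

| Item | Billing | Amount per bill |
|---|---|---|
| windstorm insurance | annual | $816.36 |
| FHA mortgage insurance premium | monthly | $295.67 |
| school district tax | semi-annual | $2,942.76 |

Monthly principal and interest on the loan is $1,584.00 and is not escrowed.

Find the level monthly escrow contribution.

$854.16

Windstorm insurance = $816.36/yr
FHA mortgage insurance premium = $295.67 × 12 = $3,548.04/yr
School district tax = $2,942.76 × 2 = $5,885.52/yr
Total annual escrow = $816.36 + $3,548.04 + $5,885.52 = $10,249.92
Base monthly escrow = $10,249.92 / 12 = $854.16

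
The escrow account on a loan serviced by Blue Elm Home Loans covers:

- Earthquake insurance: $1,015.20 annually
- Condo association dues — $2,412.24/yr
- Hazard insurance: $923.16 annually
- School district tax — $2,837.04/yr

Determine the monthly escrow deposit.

Earthquake insurance = $1,015.20 annually
Condo association dues = $2,412.24 annually
Hazard insurance = $923.16 annually
School district tax = $2,837.04 annually
Annual escrow total = $7,187.64
Monthly = $7,187.64 ÷ 12 = $598.97

$598.97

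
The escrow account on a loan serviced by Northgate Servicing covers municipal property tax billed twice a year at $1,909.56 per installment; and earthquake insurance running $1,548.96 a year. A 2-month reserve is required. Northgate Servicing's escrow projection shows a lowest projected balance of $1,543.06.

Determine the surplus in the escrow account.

Municipal property tax = $1,909.56 × 2 = $3,819.12 per year
Earthquake insurance = $1,548.96 per year
Combined annual = $3,819.12 + $1,548.96 = $5,368.08
Base monthly escrow = $5,368.08 ÷ 12 = $447.34
Required reserve = 2 × $447.34 = $894.68
Surplus = $1,543.06 − $894.68 = $648.38

$648.38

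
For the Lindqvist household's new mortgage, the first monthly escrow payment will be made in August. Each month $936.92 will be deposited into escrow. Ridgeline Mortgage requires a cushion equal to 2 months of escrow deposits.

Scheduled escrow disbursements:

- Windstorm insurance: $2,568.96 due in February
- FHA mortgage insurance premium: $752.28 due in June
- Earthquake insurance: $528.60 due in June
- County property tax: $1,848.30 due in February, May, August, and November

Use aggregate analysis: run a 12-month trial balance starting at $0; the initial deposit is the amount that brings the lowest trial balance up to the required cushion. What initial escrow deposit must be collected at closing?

Cushion = 2 × $936.92 = $1,873.84
Trial balance (start $0, +$936.92 each month, − disbursements):
  Aug: +$936.92 − $1,848.30 → -$911.38
  Sep: +$936.92 → $25.54
  Oct: +$936.92 → $962.46
  Nov: +$936.92 − $1,848.30 → $51.08
  Dec: +$936.92 → $988.00
  Jan: +$936.92 → $1,924.92
  Feb: +$936.92 − $4,417.26 → -$1,555.42
  Mar: +$936.92 → -$618.50
  Apr: +$936.92 → $318.42
  May: +$936.92 − $1,848.30 → -$592.96
  Jun: +$936.92 − $1,280.88 → -$936.92
  Jul: +$936.92 → $0.00
Lowest trial balance = -$1,555.42 (Feb)
Initial deposit = cushion − low point = $1,873.84 − (-$1,555.42) = $3,429.26

$3,429.26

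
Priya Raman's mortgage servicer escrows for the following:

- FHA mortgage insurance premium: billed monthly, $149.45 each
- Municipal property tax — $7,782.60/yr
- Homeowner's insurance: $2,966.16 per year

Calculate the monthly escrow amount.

$1,045.18

FHA mortgage insurance premium: $149.45 × 12 = $1,793.40
Municipal property tax: $7,782.60
Homeowner's insurance: $2,966.16
Annual escrow total = $12,542.16
Per month = $12,542.16 ÷ 12 = $1,045.18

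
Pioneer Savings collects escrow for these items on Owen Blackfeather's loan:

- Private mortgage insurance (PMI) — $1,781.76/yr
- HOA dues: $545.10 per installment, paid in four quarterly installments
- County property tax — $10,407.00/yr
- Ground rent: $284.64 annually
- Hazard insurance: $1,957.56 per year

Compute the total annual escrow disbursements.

$16,611.36

Private mortgage insurance (PMI) = $1,781.76 annually
HOA dues = $545.10 × 4 = $2,180.40 annually
County property tax = $10,407.00 annually
Ground rent = $284.64 annually
Hazard insurance = $1,957.56 annually
Yearly total = $16,611.36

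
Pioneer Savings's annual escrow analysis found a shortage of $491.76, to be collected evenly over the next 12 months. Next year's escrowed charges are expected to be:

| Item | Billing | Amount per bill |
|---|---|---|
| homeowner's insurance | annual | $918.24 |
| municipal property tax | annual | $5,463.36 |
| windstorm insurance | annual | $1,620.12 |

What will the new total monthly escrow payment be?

Homeowner's insurance = $918.24 per year
Municipal property tax = $5,463.36 per year
Windstorm insurance = $1,620.12 per year
Annual escrow total = $8,001.72
Monthly = $8,001.72 / 12 = $666.81
Shortage spread = $491.76 ÷ 12 = $40.98/mo
Adjusted monthly = $666.81 + $40.98 = $707.79

$707.79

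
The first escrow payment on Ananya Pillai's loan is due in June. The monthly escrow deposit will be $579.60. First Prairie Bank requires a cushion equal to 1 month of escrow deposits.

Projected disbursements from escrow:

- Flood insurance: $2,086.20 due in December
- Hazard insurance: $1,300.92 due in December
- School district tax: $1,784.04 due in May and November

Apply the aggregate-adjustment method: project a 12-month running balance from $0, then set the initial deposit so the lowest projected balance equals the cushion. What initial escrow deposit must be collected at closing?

$1,693.56

Cushion = 1 × $579.60 = $579.60
Trial balance (start $0, +$579.60 each month, − disbursements):
  Jun: +$579.60 → $579.60
  Jul: +$579.60 → $1,159.20
  Aug: +$579.60 → $1,738.80
  Sep: +$579.60 → $2,318.40
  Oct: +$579.60 → $2,898.00
  Nov: +$579.60 − $1,784.04 → $1,693.56
  Dec: +$579.60 − $3,387.12 → -$1,113.96
  Jan: +$579.60 → -$534.36
  Feb: +$579.60 → $45.24
  Mar: +$579.60 → $624.84
  Apr: +$579.60 → $1,204.44
  May: +$579.60 − $1,784.04 → $0.00
Lowest trial balance = -$1,113.96 (Dec)
Initial deposit = cushion − low point = $579.60 − (-$1,113.96) = $1,693.56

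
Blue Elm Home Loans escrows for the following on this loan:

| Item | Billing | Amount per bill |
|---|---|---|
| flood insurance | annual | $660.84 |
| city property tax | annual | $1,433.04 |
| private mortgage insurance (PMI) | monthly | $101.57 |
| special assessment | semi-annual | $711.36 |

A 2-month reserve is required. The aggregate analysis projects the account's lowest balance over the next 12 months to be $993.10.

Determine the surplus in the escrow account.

$203.86

Flood insurance: $660.84/yr
City property tax: $1,433.04/yr
Private mortgage insurance (PMI): $101.57 × 12 = $1,218.84/yr
Special assessment: $711.36 × 2 = $1,422.72/yr
Total per year = $660.84 + $1,433.04 + $1,218.84 + $1,422.72 = $4,735.44
Monthly escrow = $4,735.44 ÷ 12 = $394.62
Required reserve = 2 × $394.62 = $789.24
Surplus = $993.10 − $789.24 = $203.86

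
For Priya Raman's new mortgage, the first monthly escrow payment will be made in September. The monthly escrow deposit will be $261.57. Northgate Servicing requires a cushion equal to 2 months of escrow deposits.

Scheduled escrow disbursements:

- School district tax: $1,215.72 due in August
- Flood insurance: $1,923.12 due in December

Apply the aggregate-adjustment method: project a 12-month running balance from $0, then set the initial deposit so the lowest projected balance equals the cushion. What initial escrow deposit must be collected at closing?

$1,399.98

Cushion = 2 × $261.57 = $523.14
Trial balance (start $0, +$261.57 each month, − disbursements):
  Sep: +$261.57 → $261.57
  Oct: +$261.57 → $523.14
  Nov: +$261.57 → $784.71
  Dec: +$261.57 − $1,923.12 → -$876.84
  Jan: +$261.57 → -$615.27
  Feb: +$261.57 → -$353.70
  Mar: +$261.57 → -$92.13
  Apr: +$261.57 → $169.44
  May: +$261.57 → $431.01
  Jun: +$261.57 → $692.58
  Jul: +$261.57 → $954.15
  Aug: +$261.57 − $1,215.72 → $0.00
Lowest trial balance = -$876.84 (Dec)
Initial deposit = cushion − low point = $523.14 − (-$876.84) = $1,399.98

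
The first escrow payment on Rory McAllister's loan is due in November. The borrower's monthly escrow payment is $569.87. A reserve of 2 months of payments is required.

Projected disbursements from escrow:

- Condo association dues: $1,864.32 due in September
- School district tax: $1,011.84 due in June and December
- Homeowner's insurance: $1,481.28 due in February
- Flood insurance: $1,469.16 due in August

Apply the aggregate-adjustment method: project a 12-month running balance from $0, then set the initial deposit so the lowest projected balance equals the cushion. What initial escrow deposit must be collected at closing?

$1,709.61

Cushion = 2 × $569.87 = $1,139.74
Trial balance (start $0, +$569.87 each month, − disbursements):
  Nov: +$569.87 → $569.87
  Dec: +$569.87 − $1,011.84 → $127.90
  Jan: +$569.87 → $697.77
  Feb: +$569.87 − $1,481.28 → -$213.64
  Mar: +$569.87 → $356.23
  Apr: +$569.87 → $926.10
  May: +$569.87 → $1,495.97
  Jun: +$569.87 − $1,011.84 → $1,054.00
  Jul: +$569.87 → $1,623.87
  Aug: +$569.87 − $1,469.16 → $724.58
  Sep: +$569.87 − $1,864.32 → -$569.87
  Oct: +$569.87 → $0.00
Lowest trial balance = -$569.87 (Sep)
Initial deposit = cushion − low point = $1,139.74 − (-$569.87) = $1,709.61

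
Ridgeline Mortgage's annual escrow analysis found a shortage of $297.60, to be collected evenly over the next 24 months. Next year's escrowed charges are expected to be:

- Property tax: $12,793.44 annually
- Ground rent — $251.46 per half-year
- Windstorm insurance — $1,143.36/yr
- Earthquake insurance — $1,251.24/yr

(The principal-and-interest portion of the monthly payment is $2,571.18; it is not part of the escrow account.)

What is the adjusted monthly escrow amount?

$1,319.98

Property tax — $12,793.44
Ground rent — $251.46 × 2 = $502.92
Windstorm insurance — $1,143.36
Earthquake insurance — $1,251.24
Annual escrow total = $15,690.96
Monthly escrow = $15,690.96 ÷ 12 = $1,307.58
Shortage spread = $297.60 ÷ 24 = $12.40/mo
Adjusted monthly = $1,307.58 + $12.40 = $1,319.98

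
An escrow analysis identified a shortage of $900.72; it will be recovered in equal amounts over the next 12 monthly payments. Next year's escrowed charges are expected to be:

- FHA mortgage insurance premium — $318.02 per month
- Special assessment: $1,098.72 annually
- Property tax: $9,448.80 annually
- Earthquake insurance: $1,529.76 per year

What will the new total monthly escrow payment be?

FHA mortgage insurance premium = $318.02 × 12 = $3,816.24 per year
Special assessment = $1,098.72 per year
Property tax = $9,448.80 per year
Earthquake insurance = $1,529.76 per year
Total per year = $3,816.24 + $1,098.72 + $9,448.80 + $1,529.76 = $15,893.52
Monthly = $15,893.52 ÷ 12 = $1,324.46
Shortage per month = $900.72 ÷ 12 = $75.06
Adjusted monthly = $1,324.46 + $75.06 = $1,399.52

$1,399.52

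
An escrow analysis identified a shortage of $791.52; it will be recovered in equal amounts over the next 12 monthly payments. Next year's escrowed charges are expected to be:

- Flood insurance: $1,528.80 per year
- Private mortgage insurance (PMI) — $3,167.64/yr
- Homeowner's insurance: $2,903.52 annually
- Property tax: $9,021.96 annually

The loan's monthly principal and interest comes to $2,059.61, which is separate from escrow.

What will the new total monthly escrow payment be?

$1,451.12

Flood insurance = $1,528.80/yr
Private mortgage insurance (PMI) = $3,167.64/yr
Homeowner's insurance = $2,903.52/yr
Property tax = $9,021.96/yr
Annual escrow total = $1,528.80 + $3,167.64 + $2,903.52 + $9,021.96 = $16,621.92
Per month = $16,621.92 ÷ 12 = $1,385.16
Shortage spread = $791.52 ÷ 12 = $65.96/mo
New monthly escrow = $1,385.16 + $65.96 = $1,451.12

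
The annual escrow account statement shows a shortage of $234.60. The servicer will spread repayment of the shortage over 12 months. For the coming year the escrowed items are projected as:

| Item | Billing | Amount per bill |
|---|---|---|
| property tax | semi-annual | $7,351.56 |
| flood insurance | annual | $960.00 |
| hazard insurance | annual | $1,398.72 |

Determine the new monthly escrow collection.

$1,441.37

Property tax: $7,351.56 × 2 = $14,703.12 per year
Flood insurance: $960.00 per year
Hazard insurance: $1,398.72 per year
Annual escrow total = $14,703.12 + $960.00 + $1,398.72 = $17,061.84
Base monthly escrow = $17,061.84 ÷ 12 = $1,421.82
Shortage spread = $234.60 ÷ 12 = $19.55/mo
New monthly escrow = $1,421.82 + $19.55 = $1,441.37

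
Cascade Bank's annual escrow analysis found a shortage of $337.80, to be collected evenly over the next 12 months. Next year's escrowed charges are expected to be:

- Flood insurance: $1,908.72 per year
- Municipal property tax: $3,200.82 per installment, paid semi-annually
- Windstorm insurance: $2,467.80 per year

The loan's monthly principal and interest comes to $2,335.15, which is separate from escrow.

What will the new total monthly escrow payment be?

Flood insurance: $1,908.72
Municipal property tax: $3,200.82 × 2 = $6,401.64
Windstorm insurance: $2,467.80
Yearly total = $1,908.72 + $6,401.64 + $2,467.80 = $10,778.16
Per month = $10,778.16 / 12 = $898.18
Shortage spread = $337.80 / 12 = $28.15/mo
New monthly escrow = $898.18 + $28.15 = $926.33

$926.33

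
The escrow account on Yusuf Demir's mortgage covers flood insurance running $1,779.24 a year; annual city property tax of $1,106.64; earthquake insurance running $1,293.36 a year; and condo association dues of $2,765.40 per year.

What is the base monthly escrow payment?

$578.72

Flood insurance = $1,779.24 per year
City property tax = $1,106.64 per year
Earthquake insurance = $1,293.36 per year
Condo association dues = $2,765.40 per year
Total per year = $6,944.64
Base monthly escrow = $6,944.64 ÷ 12 = $578.72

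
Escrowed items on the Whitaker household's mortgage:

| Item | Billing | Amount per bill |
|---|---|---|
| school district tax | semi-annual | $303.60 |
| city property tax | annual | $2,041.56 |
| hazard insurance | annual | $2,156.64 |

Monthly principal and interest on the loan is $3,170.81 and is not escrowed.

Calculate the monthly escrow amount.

$400.45

School district tax = $303.60 × 2 = $607.20 per year
City property tax = $2,041.56 per year
Hazard insurance = $2,156.64 per year
Yearly total = $607.20 + $2,041.56 + $2,156.64 = $4,805.40
Per month = $4,805.40 ÷ 12 = $400.45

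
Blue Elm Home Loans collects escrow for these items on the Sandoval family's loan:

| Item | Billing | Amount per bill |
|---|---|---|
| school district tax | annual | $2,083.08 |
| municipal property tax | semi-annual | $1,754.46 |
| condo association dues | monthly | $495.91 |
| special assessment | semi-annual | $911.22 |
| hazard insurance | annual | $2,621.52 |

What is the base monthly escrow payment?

$1,332.24

School district tax — $2,083.08 per year
Municipal property tax — $1,754.46 × 2 = $3,508.92 per year
Condo association dues — $495.91 × 12 = $5,950.92 per year
Special assessment — $911.22 × 2 = $1,822.44 per year
Hazard insurance — $2,621.52 per year
Combined annual = $15,986.88
Per month = $15,986.88 ÷ 12 = $1,332.24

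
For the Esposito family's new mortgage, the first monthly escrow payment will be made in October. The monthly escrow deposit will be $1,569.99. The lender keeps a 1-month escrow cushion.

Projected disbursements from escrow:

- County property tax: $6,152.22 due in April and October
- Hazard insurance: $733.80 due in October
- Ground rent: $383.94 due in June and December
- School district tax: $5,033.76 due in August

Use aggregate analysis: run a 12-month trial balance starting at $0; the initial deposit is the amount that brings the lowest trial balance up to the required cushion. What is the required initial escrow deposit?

$6,886.02

Cushion = 1 × $1,569.99 = $1,569.99
Trial balance (start $0, +$1,569.99 each month, − disbursements):
  Oct: +$1,569.99 − $6,886.02 → -$5,316.03
  Nov: +$1,569.99 → -$3,746.04
  Dec: +$1,569.99 − $383.94 → -$2,559.99
  Jan: +$1,569.99 → -$990.00
  Feb: +$1,569.99 → $579.99
  Mar: +$1,569.99 → $2,149.98
  Apr: +$1,569.99 − $6,152.22 → -$2,432.25
  May: +$1,569.99 → -$862.26
  Jun: +$1,569.99 − $383.94 → $323.79
  Jul: +$1,569.99 → $1,893.78
  Aug: +$1,569.99 − $5,033.76 → -$1,569.99
  Sep: +$1,569.99 → $0.00
Lowest trial balance = -$5,316.03 (Oct)
Initial deposit = cushion − low point = $1,569.99 − (-$5,316.03) = $6,886.02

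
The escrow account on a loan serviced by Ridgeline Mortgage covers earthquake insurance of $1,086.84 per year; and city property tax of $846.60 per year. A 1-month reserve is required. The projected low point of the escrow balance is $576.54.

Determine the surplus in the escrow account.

Earthquake insurance: $1,086.84
City property tax: $846.60
Yearly total = $1,933.44
Per month = $1,933.44 ÷ 12 = $161.12
Required cushion = 1 × $161.12 = $161.12
Surplus = $576.54 − $161.12 = $415.42

$415.42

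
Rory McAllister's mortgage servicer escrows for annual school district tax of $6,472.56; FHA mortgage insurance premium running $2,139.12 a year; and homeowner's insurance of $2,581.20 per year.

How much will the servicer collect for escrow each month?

School district tax: $6,472.56/yr
FHA mortgage insurance premium: $2,139.12/yr
Homeowner's insurance: $2,581.20/yr
Total per year = $6,472.56 + $2,139.12 + $2,581.20 = $11,192.88
Monthly escrow = $11,192.88 / 12 = $932.74

$932.74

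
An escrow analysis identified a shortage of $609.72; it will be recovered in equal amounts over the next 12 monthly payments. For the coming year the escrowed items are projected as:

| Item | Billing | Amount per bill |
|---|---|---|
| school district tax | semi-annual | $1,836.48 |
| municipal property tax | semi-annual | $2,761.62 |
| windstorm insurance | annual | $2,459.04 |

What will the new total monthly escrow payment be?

School district tax: $1,836.48 × 2 = $3,672.96 per year
Municipal property tax: $2,761.62 × 2 = $5,523.24 per year
Windstorm insurance: $2,459.04 per year
Total annual escrow = $11,655.24
Per month = $11,655.24 ÷ 12 = $971.27
Shortage per month = $609.72 / 12 = $50.81
New monthly escrow = $971.27 + $50.81 = $1,022.08

$1,022.08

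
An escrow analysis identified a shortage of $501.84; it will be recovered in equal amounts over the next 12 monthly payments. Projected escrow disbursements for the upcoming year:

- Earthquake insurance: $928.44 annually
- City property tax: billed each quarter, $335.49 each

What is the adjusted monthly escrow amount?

Earthquake insurance: $928.44 annually
City property tax: $335.49 × 4 = $1,341.96 annually
Yearly total = $928.44 + $1,341.96 = $2,270.40
Base monthly escrow = $2,270.40 ÷ 12 = $189.20
Shortage per month = $501.84 / 12 = $41.82
Adjusted monthly = $189.20 + $41.82 = $231.02

$231.02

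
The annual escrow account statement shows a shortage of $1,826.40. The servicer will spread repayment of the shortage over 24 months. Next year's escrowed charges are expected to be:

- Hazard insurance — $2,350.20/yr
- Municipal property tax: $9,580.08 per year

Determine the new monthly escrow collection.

Hazard insurance = $2,350.20/yr
Municipal property tax = $9,580.08/yr
Yearly total = $11,930.28
Base monthly escrow = $11,930.28 / 12 = $994.19
Shortage spread = $1,826.40 / 24 = $76.10/mo
Adjusted monthly = $994.19 + $76.10 = $1,070.29

$1,070.29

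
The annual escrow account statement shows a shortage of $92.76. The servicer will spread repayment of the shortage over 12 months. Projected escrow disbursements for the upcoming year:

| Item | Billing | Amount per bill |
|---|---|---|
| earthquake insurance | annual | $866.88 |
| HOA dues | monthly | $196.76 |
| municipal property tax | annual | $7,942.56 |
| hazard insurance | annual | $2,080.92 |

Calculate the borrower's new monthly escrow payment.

$1,112.02

Earthquake insurance — $866.88 per year
HOA dues — $196.76 × 12 = $2,361.12 per year
Municipal property tax — $7,942.56 per year
Hazard insurance — $2,080.92 per year
Combined annual = $13,251.48
Base monthly escrow = $13,251.48 ÷ 12 = $1,104.29
Shortage spread = $92.76 ÷ 12 = $7.73/mo
Adjusted monthly = $1,104.29 + $7.73 = $1,112.02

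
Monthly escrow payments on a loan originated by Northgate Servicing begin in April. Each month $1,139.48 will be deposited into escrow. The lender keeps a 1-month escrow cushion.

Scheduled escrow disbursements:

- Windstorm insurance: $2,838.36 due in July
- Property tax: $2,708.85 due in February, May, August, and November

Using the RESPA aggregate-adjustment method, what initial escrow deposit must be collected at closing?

Cushion = 1 × $1,139.48 = $1,139.48
Trial balance (start $0, +$1,139.48 each month, − disbursements):
  Apr: +$1,139.48 → $1,139.48
  May: +$1,139.48 − $2,708.85 → -$429.89
  Jun: +$1,139.48 → $709.59
  Jul: +$1,139.48 − $2,838.36 → -$989.29
  Aug: +$1,139.48 − $2,708.85 → -$2,558.66
  Sep: +$1,139.48 → -$1,419.18
  Oct: +$1,139.48 → -$279.70
  Nov: +$1,139.48 − $2,708.85 → -$1,849.07
  Dec: +$1,139.48 → -$709.59
  Jan: +$1,139.48 → $429.89
  Feb: +$1,139.48 − $2,708.85 → -$1,139.48
  Mar: +$1,139.48 → $0.00
Lowest trial balance = -$2,558.66 (Aug)
Initial deposit = cushion − low point = $1,139.48 − (-$2,558.66) = $3,698.14

$3,698.14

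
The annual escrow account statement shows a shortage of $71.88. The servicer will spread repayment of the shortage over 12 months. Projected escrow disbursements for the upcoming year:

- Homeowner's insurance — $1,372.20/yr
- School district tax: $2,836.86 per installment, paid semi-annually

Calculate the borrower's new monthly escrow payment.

Homeowner's insurance — $1,372.20/yr
School district tax — $2,836.86 × 2 = $5,673.72/yr
Annual escrow total = $1,372.20 + $5,673.72 = $7,045.92
Monthly = $7,045.92 / 12 = $587.16
Monthly shortage recovery: $71.88 ÷ 12 = $5.99
Adjusted monthly = $587.16 + $5.99 = $593.15

$593.15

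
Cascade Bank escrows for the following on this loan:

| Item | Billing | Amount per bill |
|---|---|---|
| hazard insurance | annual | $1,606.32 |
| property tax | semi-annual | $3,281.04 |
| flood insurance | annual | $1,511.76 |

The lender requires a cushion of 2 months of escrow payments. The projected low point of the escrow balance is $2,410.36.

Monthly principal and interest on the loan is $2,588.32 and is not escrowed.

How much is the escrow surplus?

Hazard insurance = $1,606.32
Property tax = $3,281.04 × 2 = $6,562.08
Flood insurance = $1,511.76
Total annual escrow = $1,606.32 + $6,562.08 + $1,511.76 = $9,680.16
Per month = $9,680.16 / 12 = $806.68
Required cushion = 2 × $806.68 = $1,613.36
Excess over cushion: $2,410.36 − $1,613.36 = $797.00

$797.00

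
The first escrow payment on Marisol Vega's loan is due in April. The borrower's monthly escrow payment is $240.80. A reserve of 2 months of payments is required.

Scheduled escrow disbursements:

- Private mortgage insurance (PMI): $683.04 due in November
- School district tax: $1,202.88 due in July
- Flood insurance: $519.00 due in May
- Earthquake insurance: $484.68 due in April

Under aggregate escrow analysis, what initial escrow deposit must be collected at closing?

Cushion = 2 × $240.80 = $481.60
Trial balance (start $0, +$240.80 each month, − disbursements):
  Apr: +$240.80 − $484.68 → -$243.88
  May: +$240.80 − $519.00 → -$522.08
  Jun: +$240.80 → -$281.28
  Jul: +$240.80 − $1,202.88 → -$1,243.36
  Aug: +$240.80 → -$1,002.56
  Sep: +$240.80 → -$761.76
  Oct: +$240.80 → -$520.96
  Nov: +$240.80 − $683.04 → -$963.20
  Dec: +$240.80 → -$722.40
  Jan: +$240.80 → -$481.60
  Feb: +$240.80 → -$240.80
  Mar: +$240.80 → $0.00
Lowest trial balance = -$1,243.36 (Jul)
Initial deposit = cushion − low point = $481.60 − (-$1,243.36) = $1,724.96

$1,724.96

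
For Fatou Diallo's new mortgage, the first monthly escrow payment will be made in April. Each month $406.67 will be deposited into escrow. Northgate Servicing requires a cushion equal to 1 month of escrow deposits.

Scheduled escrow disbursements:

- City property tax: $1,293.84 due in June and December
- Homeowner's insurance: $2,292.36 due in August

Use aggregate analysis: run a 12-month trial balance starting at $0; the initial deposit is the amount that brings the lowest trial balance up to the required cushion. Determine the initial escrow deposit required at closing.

Cushion = 1 × $406.67 = $406.67
Trial balance (start $0, +$406.67 each month, − disbursements):
  Apr: +$406.67 → $406.67
  May: +$406.67 → $813.34
  Jun: +$406.67 − $1,293.84 → -$73.83
  Jul: +$406.67 → $332.84
  Aug: +$406.67 − $2,292.36 → -$1,552.85
  Sep: +$406.67 → -$1,146.18
  Oct: +$406.67 → -$739.51
  Nov: +$406.67 → -$332.84
  Dec: +$406.67 − $1,293.84 → -$1,220.01
  Jan: +$406.67 → -$813.34
  Feb: +$406.67 → -$406.67
  Mar: +$406.67 → $0.00
Lowest trial balance = -$1,552.85 (Aug)
Initial deposit = cushion − low point = $406.67 − (-$1,552.85) = $1,959.52

$1,959.52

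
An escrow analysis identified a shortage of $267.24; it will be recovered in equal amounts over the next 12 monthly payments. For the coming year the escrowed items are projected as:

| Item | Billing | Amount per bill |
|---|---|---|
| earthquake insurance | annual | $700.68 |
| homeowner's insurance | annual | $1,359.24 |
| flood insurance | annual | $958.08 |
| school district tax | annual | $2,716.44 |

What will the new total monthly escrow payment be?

$500.14

Earthquake insurance — $700.68 annually
Homeowner's insurance — $1,359.24 annually
Flood insurance — $958.08 annually
School district tax — $2,716.44 annually
Total annual escrow = $700.68 + $1,359.24 + $958.08 + $2,716.44 = $5,734.44
Monthly escrow = $5,734.44 / 12 = $477.87
Shortage per month = $267.24 ÷ 12 = $22.27
Adjusted monthly = $477.87 + $22.27 = $500.14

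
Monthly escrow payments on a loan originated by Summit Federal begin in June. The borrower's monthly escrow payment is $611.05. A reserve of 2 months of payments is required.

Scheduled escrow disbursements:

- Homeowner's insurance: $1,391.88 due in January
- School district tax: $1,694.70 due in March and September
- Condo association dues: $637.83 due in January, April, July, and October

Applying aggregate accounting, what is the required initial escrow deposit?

$1,833.15

Cushion = 2 × $611.05 = $1,222.10
Trial balance (start $0, +$611.05 each month, − disbursements):
  Jun: +$611.05 → $611.05
  Jul: +$611.05 − $637.83 → $584.27
  Aug: +$611.05 → $1,195.32
  Sep: +$611.05 − $1,694.70 → $111.67
  Oct: +$611.05 − $637.83 → $84.89
  Nov: +$611.05 → $695.94
  Dec: +$611.05 → $1,306.99
  Jan: +$611.05 − $2,029.71 → -$111.67
  Feb: +$611.05 → $499.38
  Mar: +$611.05 − $1,694.70 → -$584.27
  Apr: +$611.05 − $637.83 → -$611.05
  May: +$611.05 → $0.00
Lowest trial balance = -$611.05 (Apr)
Initial deposit = cushion − low point = $1,222.10 − (-$611.05) = $1,833.15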